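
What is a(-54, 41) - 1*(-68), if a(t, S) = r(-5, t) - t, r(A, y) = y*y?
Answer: 3038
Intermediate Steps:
r(A, y) = y²
a(t, S) = t² - t
a(-54, 41) - 1*(-68) = -54*(-1 - 54) - 1*(-68) = -54*(-55) + 68 = 2970 + 68 = 3038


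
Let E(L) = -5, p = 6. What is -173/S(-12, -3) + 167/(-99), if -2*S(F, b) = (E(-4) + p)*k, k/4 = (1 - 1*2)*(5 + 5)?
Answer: -20467/1980 ≈ -10.337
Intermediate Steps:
k = -40 (k = 4*((1 - 1*2)*(5 + 5)) = 4*((1 - 2)*10) = 4*(-1*10) = 4*(-10) = -40)
S(F, b) = 20 (S(F, b) = -(-5 + 6)*(-40)/2 = -(-40)/2 = -½*(-40) = 20)
-173/S(-12, -3) + 167/(-99) = -173/20 + 167/(-99) = -173*1/20 + 167*(-1/99) = -173/20 - 167/99 = -20467/1980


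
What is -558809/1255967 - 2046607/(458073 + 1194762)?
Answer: -3494089927484/2075906216445 ≈ -1.6832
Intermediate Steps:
-558809/1255967 - 2046607/(458073 + 1194762) = -558809*1/1255967 - 2046607/1652835 = -558809/1255967 - 2046607*1/1652835 = -558809/1255967 - 2046607/1652835 = -3494089927484/2075906216445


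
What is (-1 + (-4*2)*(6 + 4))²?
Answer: 6561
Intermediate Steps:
(-1 + (-4*2)*(6 + 4))² = (-1 - 8*10)² = (-1 - 80)² = (-81)² = 6561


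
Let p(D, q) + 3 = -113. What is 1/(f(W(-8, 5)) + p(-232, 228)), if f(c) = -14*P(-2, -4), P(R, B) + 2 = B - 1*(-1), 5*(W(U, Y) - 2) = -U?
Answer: -1/46 ≈ -0.021739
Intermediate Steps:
p(D, q) = -116 (p(D, q) = -3 - 113 = -116)
W(U, Y) = 2 - U/5 (W(U, Y) = 2 + (-U)/5 = 2 - U/5)
P(R, B) = -1 + B (P(R, B) = -2 + (B - 1*(-1)) = -2 + (B + 1) = -2 + (1 + B) = -1 + B)
f(c) = 70 (f(c) = -14*(-1 - 4) = -14*(-5) = 70)
1/(f(W(-8, 5)) + p(-232, 228)) = 1/(70 - 116) = 1/(-46) = -1/46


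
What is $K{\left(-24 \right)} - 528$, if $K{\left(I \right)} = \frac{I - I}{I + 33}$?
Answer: $-528$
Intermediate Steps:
$K{\left(I \right)} = 0$ ($K{\left(I \right)} = \frac{0}{33 + I} = 0$)
$K{\left(-24 \right)} - 528 = 0 - 528 = -528$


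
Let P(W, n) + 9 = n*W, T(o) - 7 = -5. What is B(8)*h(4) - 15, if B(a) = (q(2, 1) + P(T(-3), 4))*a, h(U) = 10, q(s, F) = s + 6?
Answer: 545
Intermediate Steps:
T(o) = 2 (T(o) = 7 - 5 = 2)
q(s, F) = 6 + s
P(W, n) = -9 + W*n (P(W, n) = -9 + n*W = -9 + W*n)
B(a) = 7*a (B(a) = ((6 + 2) + (-9 + 2*4))*a = (8 + (-9 + 8))*a = (8 - 1)*a = 7*a)
B(8)*h(4) - 15 = (7*8)*10 - 15 = 56*10 - 15 = 560 - 15 = 545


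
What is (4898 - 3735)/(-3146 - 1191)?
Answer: -1163/4337 ≈ -0.26816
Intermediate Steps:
(4898 - 3735)/(-3146 - 1191) = 1163/(-4337) = 1163*(-1/4337) = -1163/4337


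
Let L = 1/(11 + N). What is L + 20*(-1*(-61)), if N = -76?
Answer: 79299/65 ≈ 1220.0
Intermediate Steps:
L = -1/65 (L = 1/(11 - 76) = 1/(-65) = -1/65 ≈ -0.015385)
L + 20*(-1*(-61)) = -1/65 + 20*(-1*(-61)) = -1/65 + 20*61 = -1/65 + 1220 = 79299/65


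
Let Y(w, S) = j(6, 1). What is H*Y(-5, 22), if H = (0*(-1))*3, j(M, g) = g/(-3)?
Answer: 0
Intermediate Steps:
j(M, g) = -g/3 (j(M, g) = g*(-⅓) = -g/3)
Y(w, S) = -⅓ (Y(w, S) = -⅓*1 = -⅓)
H = 0 (H = 0*3 = 0)
H*Y(-5, 22) = 0*(-⅓) = 0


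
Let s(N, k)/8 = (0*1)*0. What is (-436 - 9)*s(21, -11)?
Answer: 0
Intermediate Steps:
s(N, k) = 0 (s(N, k) = 8*((0*1)*0) = 8*(0*0) = 8*0 = 0)
(-436 - 9)*s(21, -11) = (-436 - 9)*0 = -445*0 = 0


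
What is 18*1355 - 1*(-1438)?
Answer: 25828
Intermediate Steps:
18*1355 - 1*(-1438) = 24390 + 1438 = 25828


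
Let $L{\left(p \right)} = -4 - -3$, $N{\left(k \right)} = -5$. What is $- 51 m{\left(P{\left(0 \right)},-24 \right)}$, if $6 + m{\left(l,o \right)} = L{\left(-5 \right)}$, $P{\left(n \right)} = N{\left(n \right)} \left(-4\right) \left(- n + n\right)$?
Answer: $357$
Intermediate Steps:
$L{\left(p \right)} = -1$ ($L{\left(p \right)} = -4 + 3 = -1$)
$P{\left(n \right)} = 0$ ($P{\left(n \right)} = \left(-5\right) \left(-4\right) \left(- n + n\right) = 20 \cdot 0 = 0$)
$m{\left(l,o \right)} = -7$ ($m{\left(l,o \right)} = -6 - 1 = -7$)
$- 51 m{\left(P{\left(0 \right)},-24 \right)} = \left(-51\right) \left(-7\right) = 357$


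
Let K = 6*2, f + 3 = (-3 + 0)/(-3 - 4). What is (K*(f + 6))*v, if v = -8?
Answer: -2304/7 ≈ -329.14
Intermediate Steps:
f = -18/7 (f = -3 + (-3 + 0)/(-3 - 4) = -3 - 3/(-7) = -3 - 3*(-1/7) = -3 + 3/7 = -18/7 ≈ -2.5714)
K = 12
(K*(f + 6))*v = (12*(-18/7 + 6))*(-8) = (12*(24/7))*(-8) = (288/7)*(-8) = -2304/7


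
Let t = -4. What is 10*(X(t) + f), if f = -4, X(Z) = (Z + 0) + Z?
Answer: -120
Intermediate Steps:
X(Z) = 2*Z (X(Z) = Z + Z = 2*Z)
10*(X(t) + f) = 10*(2*(-4) - 4) = 10*(-8 - 4) = 10*(-12) = -120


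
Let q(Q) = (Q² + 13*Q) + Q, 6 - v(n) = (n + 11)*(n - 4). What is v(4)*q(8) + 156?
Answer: 1212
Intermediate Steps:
v(n) = 6 - (-4 + n)*(11 + n) (v(n) = 6 - (n + 11)*(n - 4) = 6 - (11 + n)*(-4 + n) = 6 - (-4 + n)*(11 + n))
q(Q) = Q² + 14*Q
v(4)*q(8) + 156 = (50 - 1*4² - 7*4)*(8*(14 + 8)) + 156 = (50 - 1*16 - 28)*(8*22) + 156 = (50 - 16 - 28)*176 + 156 = 6*176 + 156 = 1056 + 156 = 1212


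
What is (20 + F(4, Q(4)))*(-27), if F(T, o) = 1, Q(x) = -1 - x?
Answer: -567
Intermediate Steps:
(20 + F(4, Q(4)))*(-27) = (20 + 1)*(-27) = 21*(-27) = -567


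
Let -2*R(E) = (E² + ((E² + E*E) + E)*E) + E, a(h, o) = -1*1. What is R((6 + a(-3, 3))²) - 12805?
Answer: -58135/2 ≈ -29068.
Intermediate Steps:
a(h, o) = -1
R(E) = -E/2 - E²/2 - E*(E + 2*E²)/2 (R(E) = -((E² + ((E² + E*E) + E)*E) + E)/2 = -((E² + ((E² + E²) + E)*E) + E)/2 = -((E² + (2*E² + E)*E) + E)/2 = -((E² + (E + 2*E²)*E) + E)/2 = -((E² + E*(E + 2*E²)) + E)/2 = -(E + E² + E*(E + 2*E²))/2 = -E/2 - E²/2 - E*(E + 2*E²)/2)
R((6 + a(-3, 3))²) - 12805 = -(6 - 1)²*(½ + (6 - 1)² + ((6 - 1)²)²) - 12805 = -1*5²*(½ + 5² + (5²)²) - 12805 = -1*25*(½ + 25 + 25²) - 12805 = -1*25*(½ + 25 + 625) - 12805 = -1*25*1301/2 - 12805 = -32525/2 - 12805 = -58135/2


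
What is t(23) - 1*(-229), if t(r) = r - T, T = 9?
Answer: 243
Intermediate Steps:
t(r) = -9 + r (t(r) = r - 1*9 = r - 9 = -9 + r)
t(23) - 1*(-229) = (-9 + 23) - 1*(-229) = 14 + 229 = 243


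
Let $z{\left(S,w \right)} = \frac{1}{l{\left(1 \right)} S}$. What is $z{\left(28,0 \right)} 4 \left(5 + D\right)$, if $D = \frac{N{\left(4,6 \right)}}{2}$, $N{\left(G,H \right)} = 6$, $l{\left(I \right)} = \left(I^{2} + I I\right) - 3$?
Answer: $- \frac{8}{7} \approx -1.1429$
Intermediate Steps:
$l{\left(I \right)} = -3 + 2 I^{2}$ ($l{\left(I \right)} = \left(I^{2} + I^{2}\right) - 3 = 2 I^{2} - 3 = -3 + 2 I^{2}$)
$D = 3$ ($D = \frac{6}{2} = 6 \cdot \frac{1}{2} = 3$)
$z{\left(S,w \right)} = - \frac{1}{S}$ ($z{\left(S,w \right)} = \frac{1}{\left(-3 + 2 \cdot 1^{2}\right) S} = \frac{1}{\left(-3 + 2 \cdot 1\right) S} = \frac{1}{\left(-3 + 2\right) S} = \frac{1}{\left(-1\right) S} = - \frac{1}{S}$)
$z{\left(28,0 \right)} 4 \left(5 + D\right) = - \frac{1}{28} \cdot 4 \left(5 + 3\right) = \left(-1\right) \frac{1}{28} \cdot 4 \cdot 8 = \left(- \frac{1}{28}\right) 32 = - \frac{8}{7}$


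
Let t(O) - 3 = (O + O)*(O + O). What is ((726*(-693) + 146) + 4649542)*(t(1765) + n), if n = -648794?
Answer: 48979736816130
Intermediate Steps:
t(O) = 3 + 4*O**2 (t(O) = 3 + (O + O)*(O + O) = 3 + (2*O)*(2*O) = 3 + 4*O**2)
((726*(-693) + 146) + 4649542)*(t(1765) + n) = ((726*(-693) + 146) + 4649542)*((3 + 4*1765**2) - 648794) = ((-503118 + 146) + 4649542)*((3 + 4*3115225) - 648794) = (-502972 + 4649542)*((3 + 12460900) - 648794) = 4146570*(12460903 - 648794) = 4146570*11812109 = 48979736816130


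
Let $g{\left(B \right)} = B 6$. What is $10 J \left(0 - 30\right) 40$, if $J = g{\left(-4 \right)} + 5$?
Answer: $228000$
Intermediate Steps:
$g{\left(B \right)} = 6 B$
$J = -19$ ($J = 6 \left(-4\right) + 5 = -24 + 5 = -19$)
$10 J \left(0 - 30\right) 40 = 10 \left(-19\right) \left(0 - 30\right) 40 = - 190 \left(0 - 30\right) 40 = \left(-190\right) \left(-30\right) 40 = 5700 \cdot 40 = 228000$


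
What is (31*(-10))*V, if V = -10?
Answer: 3100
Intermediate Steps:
(31*(-10))*V = (31*(-10))*(-10) = -310*(-10) = 3100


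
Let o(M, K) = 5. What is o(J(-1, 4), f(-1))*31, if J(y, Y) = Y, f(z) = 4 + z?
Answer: 155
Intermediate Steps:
o(J(-1, 4), f(-1))*31 = 5*31 = 155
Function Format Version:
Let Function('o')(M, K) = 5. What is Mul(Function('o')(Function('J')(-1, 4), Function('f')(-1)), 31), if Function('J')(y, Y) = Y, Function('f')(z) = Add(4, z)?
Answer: 155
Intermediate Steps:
Mul(Function('o')(Function('J')(-1, 4), Function('f')(-1)), 31) = Mul(5, 31) = 155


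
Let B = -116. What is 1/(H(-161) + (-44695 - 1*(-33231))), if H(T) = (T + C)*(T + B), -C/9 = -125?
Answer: -1/278492 ≈ -3.5908e-6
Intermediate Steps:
C = 1125 (C = -9*(-125) = 1125)
H(T) = (-116 + T)*(1125 + T) (H(T) = (T + 1125)*(T - 116) = (1125 + T)*(-116 + T) = (-116 + T)*(1125 + T))
1/(H(-161) + (-44695 - 1*(-33231))) = 1/((-130500 + (-161)² + 1009*(-161)) + (-44695 - 1*(-33231))) = 1/((-130500 + 25921 - 162449) + (-44695 + 33231)) = 1/(-267028 - 11464) = 1/(-278492) = -1/278492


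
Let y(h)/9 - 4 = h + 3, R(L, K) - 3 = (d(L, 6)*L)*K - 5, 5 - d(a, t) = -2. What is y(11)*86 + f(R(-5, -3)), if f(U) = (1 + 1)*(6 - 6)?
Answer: 13932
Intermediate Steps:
d(a, t) = 7 (d(a, t) = 5 - 1*(-2) = 5 + 2 = 7)
R(L, K) = -2 + 7*K*L (R(L, K) = 3 + ((7*L)*K - 5) = 3 + (7*K*L - 5) = 3 + (-5 + 7*K*L) = -2 + 7*K*L)
f(U) = 0 (f(U) = 2*0 = 0)
y(h) = 63 + 9*h (y(h) = 36 + 9*(h + 3) = 36 + 9*(3 + h) = 36 + (27 + 9*h) = 63 + 9*h)
y(11)*86 + f(R(-5, -3)) = (63 + 9*11)*86 + 0 = (63 + 99)*86 + 0 = 162*86 + 0 = 13932 + 0 = 13932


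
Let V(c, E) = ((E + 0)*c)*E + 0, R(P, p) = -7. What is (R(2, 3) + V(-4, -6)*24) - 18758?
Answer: -22221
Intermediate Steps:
V(c, E) = c*E**2 (V(c, E) = (E*c)*E + 0 = c*E**2 + 0 = c*E**2)
(R(2, 3) + V(-4, -6)*24) - 18758 = (-7 - 4*(-6)**2*24) - 18758 = (-7 - 4*36*24) - 18758 = (-7 - 144*24) - 18758 = (-7 - 3456) - 18758 = -3463 - 18758 = -22221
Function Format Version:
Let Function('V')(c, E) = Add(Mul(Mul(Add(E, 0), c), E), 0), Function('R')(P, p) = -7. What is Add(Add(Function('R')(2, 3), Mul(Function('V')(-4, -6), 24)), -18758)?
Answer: -22221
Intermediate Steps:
Function('V')(c, E) = Mul(c, Pow(E, 2)) (Function('V')(c, E) = Add(Mul(Mul(E, c), E), 0) = Add(Mul(c, Pow(E, 2)), 0) = Mul(c, Pow(E, 2)))
Add(Add(Function('R')(2, 3), Mul(Function('V')(-4, -6), 24)), -18758) = Add(Add(-7, Mul(Mul(-4, Pow(-6, 2)), 24)), -18758) = Add(Add(-7, Mul(Mul(-4, 36), 24)), -18758) = Add(Add(-7, Mul(-144, 24)), -18758) = Add(Add(-7, -3456), -18758) = Add(-3463, -18758) = -22221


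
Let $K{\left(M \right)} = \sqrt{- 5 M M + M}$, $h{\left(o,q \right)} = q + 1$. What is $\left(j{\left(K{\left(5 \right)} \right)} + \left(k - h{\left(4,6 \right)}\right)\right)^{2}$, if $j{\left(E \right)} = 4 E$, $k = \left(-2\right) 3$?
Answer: $\left(13 - 8 i \sqrt{30}\right)^{2} \approx -1751.0 - 1139.3 i$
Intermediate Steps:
$h{\left(o,q \right)} = 1 + q$
$k = -6$
$K{\left(M \right)} = \sqrt{M - 5 M^{2}}$ ($K{\left(M \right)} = \sqrt{- 5 M^{2} + M} = \sqrt{M - 5 M^{2}}$)
$\left(j{\left(K{\left(5 \right)} \right)} + \left(k - h{\left(4,6 \right)}\right)\right)^{2} = \left(4 \sqrt{5 \left(1 - 25\right)} - 13\right)^{2} = \left(4 \sqrt{5 \left(-24\right)} - 13\right)^{2} = \left(4 \sqrt{-120} - 13\right)^{2} = \left(4 \cdot 2 i \sqrt{30} - 13\right)^{2} = \left(8 i \sqrt{30} - 13\right)^{2} = \left(-13 + 8 i \sqrt{30}\right)^{2}$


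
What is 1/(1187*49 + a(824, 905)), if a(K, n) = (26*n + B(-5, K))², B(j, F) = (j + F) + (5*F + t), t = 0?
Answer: 1/810542124 ≈ 1.2337e-9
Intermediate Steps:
B(j, F) = j + 6*F (B(j, F) = (j + F) + (5*F + 0) = (F + j) + 5*F = j + 6*F)
a(K, n) = (-5 + 6*K + 26*n)² (a(K, n) = (26*n + (-5 + 6*K))² = (-5 + 6*K + 26*n)²)
1/(1187*49 + a(824, 905)) = 1/(1187*49 + (-5 + 6*824 + 26*905)²) = 1/(58163 + (-5 + 4944 + 23530)²) = 1/(58163 + 28469²) = 1/(58163 + 810483961) = 1/810542124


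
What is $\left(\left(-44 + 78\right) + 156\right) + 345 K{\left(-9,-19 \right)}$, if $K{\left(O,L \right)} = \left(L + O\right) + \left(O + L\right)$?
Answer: $-19130$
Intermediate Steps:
$K{\left(O,L \right)} = 2 L + 2 O$ ($K{\left(O,L \right)} = \left(L + O\right) + \left(L + O\right) = 2 L + 2 O$)
$\left(\left(-44 + 78\right) + 156\right) + 345 K{\left(-9,-19 \right)} = \left(\left(-44 + 78\right) + 156\right) + 345 \left(2 \left(-19\right) + 2 \left(-9\right)\right) = \left(34 + 156\right) + 345 \left(-38 - 18\right) = 190 + 345 \left(-56\right) = 190 - 19320 = -19130$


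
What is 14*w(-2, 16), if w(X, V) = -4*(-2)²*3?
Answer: -672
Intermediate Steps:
w(X, V) = -48 (w(X, V) = -4*4*3 = -16*3 = -48)
14*w(-2, 16) = 14*(-48) = -672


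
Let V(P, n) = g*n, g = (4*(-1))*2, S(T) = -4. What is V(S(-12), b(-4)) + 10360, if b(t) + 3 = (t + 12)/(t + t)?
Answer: 10392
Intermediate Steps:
g = -8 (g = -4*2 = -8)
b(t) = -3 + (12 + t)/(2*t) (b(t) = -3 + (t + 12)/(t + t) = -3 + (12 + t)/((2*t)) = -3 + (12 + t)*(1/(2*t)) = -3 + (12 + t)/(2*t))
V(P, n) = -8*n
V(S(-12), b(-4)) + 10360 = -8*(-5/2 + 6/(-4)) + 10360 = -8*(-5/2 + 6*(-1/4)) + 10360 = -8*(-5/2 - 3/2) + 10360 = -8*(-4) + 10360 = 32 + 10360 = 10392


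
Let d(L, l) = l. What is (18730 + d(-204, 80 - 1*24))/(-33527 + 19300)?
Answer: -18786/14227 ≈ -1.3204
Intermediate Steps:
(18730 + d(-204, 80 - 1*24))/(-33527 + 19300) = (18730 + (80 - 1*24))/(-33527 + 19300) = (18730 + (80 - 24))/(-14227) = (18730 + 56)*(-1/14227) = 18786*(-1/14227) = -18786/14227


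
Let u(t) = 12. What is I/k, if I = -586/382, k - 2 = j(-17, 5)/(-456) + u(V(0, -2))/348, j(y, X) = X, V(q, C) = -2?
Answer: -3874632/5110969 ≈ -0.75810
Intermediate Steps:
k = 26759/13224 (k = 2 + (5/(-456) + 12/348) = 2 + (5*(-1/456) + 12*(1/348)) = 2 + (-5/456 + 1/29) = 2 + 311/13224 = 26759/13224 ≈ 2.0235)
I = -293/191 (I = -586*1/382 = -293/191 ≈ -1.5340)
I/k = -293/(191*26759/13224) = -293/191*13224/26759 = -3874632/5110969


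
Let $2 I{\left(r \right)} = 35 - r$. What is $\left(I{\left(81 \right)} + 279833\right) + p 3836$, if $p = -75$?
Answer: $-7890$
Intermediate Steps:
$I{\left(r \right)} = \frac{35}{2} - \frac{r}{2}$ ($I{\left(r \right)} = \frac{35 - r}{2} = \frac{35}{2} - \frac{r}{2}$)
$\left(I{\left(81 \right)} + 279833\right) + p 3836 = \left(\left(\frac{35}{2} - \frac{81}{2}\right) + 279833\right) - 287700 = \left(-23 + 279833\right) - 287700 = 279810 - 287700 = -7890$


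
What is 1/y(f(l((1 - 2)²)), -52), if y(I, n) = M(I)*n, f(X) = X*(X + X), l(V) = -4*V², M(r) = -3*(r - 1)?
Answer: 1/4836 ≈ 0.00020678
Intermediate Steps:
M(r) = 3 - 3*r (M(r) = -3*(-1 + r) = 3 - 3*r)
f(X) = 2*X² (f(X) = X*(2*X) = 2*X²)
y(I, n) = n*(3 - 3*I) (y(I, n) = (3 - 3*I)*n = n*(3 - 3*I))
1/y(f(l((1 - 2)²)), -52) = 1/(3*(-52)*(1 - 2*(-4*(1 - 2)⁴)²)) = 1/(3*(-52)*(1 - 2*(-4*((-1)²)²)²)) = 1/(3*(-52)*(1 - 2*(-4*1²)²)) = 1/(3*(-52)*(1 - 2*(-4*1)²)) = 1/(3*(-52)*(1 - 2*(-4)²)) = 1/(3*(-52)*(1 - 2*16)) = 1/(3*(-52)*(1 - 1*32)) = 1/(3*(-52)*(1 - 32)) = 1/(3*(-52)*(-31)) = 1/4836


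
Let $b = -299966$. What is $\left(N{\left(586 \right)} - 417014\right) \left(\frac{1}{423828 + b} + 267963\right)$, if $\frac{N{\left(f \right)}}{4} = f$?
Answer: $- \frac{6881538448239845}{61931} \approx -1.1112 \cdot 10^{11}$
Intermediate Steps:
$N{\left(f \right)} = 4 f$
$\left(N{\left(586 \right)} - 417014\right) \left(\frac{1}{423828 + b} + 267963\right) = \left(4 \cdot 586 - 417014\right) \left(\frac{1}{423828 - 299966} + 267963\right) = \left(2344 - 417014\right) \left(\frac{1}{123862} + 267963\right) = - 414670 \left(\frac{1}{123862} + 267963\right) = \left(-414670\right) \frac{33190433107}{123862} = - \frac{6881538448239845}{61931}$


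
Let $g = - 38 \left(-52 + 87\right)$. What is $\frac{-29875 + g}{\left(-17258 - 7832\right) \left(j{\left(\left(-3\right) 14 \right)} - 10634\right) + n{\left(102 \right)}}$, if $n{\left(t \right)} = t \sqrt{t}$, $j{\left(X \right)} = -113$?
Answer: $- \frac{4207092893575}{36353466099155846} + \frac{1591455 \sqrt{102}}{36353466099155846} \approx -0.00011573$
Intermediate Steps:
$g = -1330$ ($g = \left(-38\right) 35 = -1330$)
$n{\left(t \right)} = t^{\frac{3}{2}}$
$\frac{-29875 + g}{\left(-17258 - 7832\right) \left(j{\left(\left(-3\right) 14 \right)} - 10634\right) + n{\left(102 \right)}} = \frac{-29875 - 1330}{\left(-17258 - 7832\right) \left(-113 - 10634\right) + 102^{\frac{3}{2}}} = - \frac{31205}{\left(-25090\right) \left(-10747\right) + 102 \sqrt{102}} = - \frac{31205}{269642230 + 102 \sqrt{102}}$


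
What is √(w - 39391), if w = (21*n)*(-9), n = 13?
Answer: 2*I*√10462 ≈ 204.57*I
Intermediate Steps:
w = -2457 (w = (21*13)*(-9) = 273*(-9) = -2457)
√(w - 39391) = √(-2457 - 39391) = √(-41848) = 2*I*√10462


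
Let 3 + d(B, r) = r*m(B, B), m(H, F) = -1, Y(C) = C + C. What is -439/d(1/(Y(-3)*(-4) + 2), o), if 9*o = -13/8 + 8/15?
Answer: 474120/3109 ≈ 152.50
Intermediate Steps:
Y(C) = 2*C
o = -131/1080 (o = (-13/8 + 8/15)/9 = (⅑)*(-131/120) = -131/1080 ≈ -0.12130)
d(B, r) = -3 - r (d(B, r) = -3 + r*(-1) = -3 - r)
-439/d(1/(Y(-3)*(-4) + 2), o) = -439/(-3 - 1*(-131/1080)) = -439/(-3 + 131/1080) = -439/(-3109/1080) = -439*(-1080/3109) = 474120/3109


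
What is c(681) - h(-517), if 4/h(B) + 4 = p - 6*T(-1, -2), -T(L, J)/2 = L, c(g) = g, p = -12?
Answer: 4768/7 ≈ 681.14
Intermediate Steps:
T(L, J) = -2*L
h(B) = -1/7 (h(B) = 4/(-4 + (-12 - (-12)*(-1))) = 4/(-4 + (-12 - 6*2)) = 4/(-4 + (-12 - 12)) = 4/(-4 - 24) = 4/(-28) = 4*(-1/28) = -1/7)
c(681) - h(-517) = 681 - 1*(-1/7) = 681 + 1/7 = 4768/7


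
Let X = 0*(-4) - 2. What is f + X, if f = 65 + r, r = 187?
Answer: 250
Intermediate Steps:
f = 252 (f = 65 + 187 = 252)
X = -2 (X = 0 - 2 = -2)
f + X = 252 - 2 = 250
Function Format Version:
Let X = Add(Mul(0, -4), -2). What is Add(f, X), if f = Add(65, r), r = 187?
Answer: 250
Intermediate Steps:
f = 252 (f = Add(65, 187) = 252)
X = -2 (X = Add(0, -2) = -2)
Add(f, X) = Add(252, -2) = 250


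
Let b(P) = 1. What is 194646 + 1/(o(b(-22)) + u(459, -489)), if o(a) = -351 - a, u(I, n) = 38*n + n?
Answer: 3780609257/19423 ≈ 1.9465e+5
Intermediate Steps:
u(I, n) = 39*n
194646 + 1/(o(b(-22)) + u(459, -489)) = 194646 + 1/((-351 - 1*1) + 39*(-489)) = 194646 + 1/((-351 - 1) - 19071) = 194646 + 1/(-352 - 19071) = 194646 + 1/(-19423) = 194646 - 1/19423 = 3780609257/19423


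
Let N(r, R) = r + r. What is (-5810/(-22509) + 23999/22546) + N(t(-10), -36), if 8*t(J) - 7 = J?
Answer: 581139631/1014975828 ≈ 0.57257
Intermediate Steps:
t(J) = 7/8 + J/8
N(r, R) = 2*r
(-5810/(-22509) + 23999/22546) + N(t(-10), -36) = (-5810/(-22509) + 23999/22546) + 2*(7/8 + (⅛)*(-10)) = (-5810*(-1/22509) + 23999*(1/22546)) + 2*(7/8 - 5/4) = (5810/22509 + 23999/22546) + 2*(-3/8) = 671185751/507487914 - ¾ = 581139631/1014975828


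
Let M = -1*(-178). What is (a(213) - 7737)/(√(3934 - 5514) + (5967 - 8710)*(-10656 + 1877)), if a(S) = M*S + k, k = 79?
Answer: 728588594032/579884784156789 - 60512*I*√395/579884784156789 ≈ 0.0012564 - 2.0739e-9*I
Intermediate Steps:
M = 178
a(S) = 79 + 178*S (a(S) = 178*S + 79 = 79 + 178*S)
(a(213) - 7737)/(√(3934 - 5514) + (5967 - 8710)*(-10656 + 1877)) = ((79 + 178*213) - 7737)/(√(3934 - 5514) + (5967 - 8710)*(-10656 + 1877)) = ((79 + 37914) - 7737)/(√(-1580) - 2743*(-8779)) = (37993 - 7737)/(2*I*√395 + 24080797) = 30256/(24080797 + 2*I*√395)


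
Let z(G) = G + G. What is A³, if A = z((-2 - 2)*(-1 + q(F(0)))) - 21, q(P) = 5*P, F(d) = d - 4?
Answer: 3176523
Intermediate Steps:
F(d) = -4 + d
z(G) = 2*G
A = 147 (A = 2*((-2 - 2)*(-1 + 5*(-4 + 0))) - 21 = 2*(-4*(-1 + 5*(-4))) - 21 = 2*(-4*(-1 - 20)) - 21 = 2*(-4*(-21)) - 21 = 2*84 - 21 = 168 - 21 = 147)
A³ = 147³ = 3176523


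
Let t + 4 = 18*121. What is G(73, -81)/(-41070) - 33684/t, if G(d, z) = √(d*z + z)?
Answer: -16842/1087 - 3*I*√74/13690 ≈ -15.494 - 0.0018851*I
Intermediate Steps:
G(d, z) = √(z + d*z)
t = 2174 (t = -4 + 18*121 = -4 + 2178 = 2174)
G(73, -81)/(-41070) - 33684/t = √(-81*(1 + 73))/(-41070) - 33684/2174 = √(-81*74)*(-1/41070) - 33684*1/2174 = √(-5994)*(-1/41070) - 16842/1087 = (9*I*√74)*(-1/41070) - 16842/1087 = -3*I*√74/13690 - 16842/1087 = -16842/1087 - 3*I*√74/13690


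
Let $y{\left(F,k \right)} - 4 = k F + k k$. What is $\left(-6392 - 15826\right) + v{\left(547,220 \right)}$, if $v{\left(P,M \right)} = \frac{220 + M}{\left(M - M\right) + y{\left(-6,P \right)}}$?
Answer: $- \frac{6574994518}{295931} \approx -22218.0$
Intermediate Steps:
$y{\left(F,k \right)} = 4 + k^{2} + F k$ ($y{\left(F,k \right)} = 4 + \left(k F + k k\right) = 4 + \left(F k + k^{2}\right) = 4 + \left(k^{2} + F k\right) = 4 + k^{2} + F k$)
$v{\left(P,M \right)} = \frac{220 + M}{4 + P^{2} - 6 P}$ ($v{\left(P,M \right)} = \frac{220 + M}{\left(M - M\right) + \left(4 + P^{2} - 6 P\right)} = \frac{220 + M}{0 + \left(4 + P^{2} - 6 P\right)} = \frac{220 + M}{4 + P^{2} - 6 P}$)
$\left(-6392 - 15826\right) + v{\left(547,220 \right)} = \left(-6392 - 15826\right) + \frac{220 + 220}{4 + 547^{2} - 3282} = -22218 + \frac{1}{4 + 299209 - 3282} \cdot 440 = -22218 + \frac{1}{295931} \cdot 440 = -22218 + \frac{440}{295931} = - \frac{6574994518}{295931}$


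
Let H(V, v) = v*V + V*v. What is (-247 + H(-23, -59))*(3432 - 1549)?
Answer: 4645361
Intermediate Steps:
H(V, v) = 2*V*v (H(V, v) = V*v + V*v = 2*V*v)
(-247 + H(-23, -59))*(3432 - 1549) = (-247 + 2*(-23)*(-59))*(3432 - 1549) = (-247 + 2714)*1883 = 2467*1883 = 4645361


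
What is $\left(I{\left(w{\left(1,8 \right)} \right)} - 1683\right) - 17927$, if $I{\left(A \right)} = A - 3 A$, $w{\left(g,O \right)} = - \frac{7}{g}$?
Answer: $-19596$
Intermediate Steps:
$I{\left(A \right)} = - 2 A$
$\left(I{\left(w{\left(1,8 \right)} \right)} - 1683\right) - 17927 = \left(- 2 \left(- \frac{7}{1}\right) - 1683\right) - 17927 = \left(- 2 \left(\left(-7\right) 1\right) - 1683\right) - 17927 = \left(\left(-2\right) \left(-7\right) - 1683\right) - 17927 = \left(14 - 1683\right) - 17927 = -1669 - 17927 = -19596$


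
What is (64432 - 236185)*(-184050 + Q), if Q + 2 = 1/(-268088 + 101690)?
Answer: 1753362524787947/55466 ≈ 3.1611e+10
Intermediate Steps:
Q = -332797/166398 (Q = -2 + 1/(-268088 + 101690) = -2 + 1/(-166398) = -2 - 1/166398 = -332797/166398 ≈ -2.0000)
(64432 - 236185)*(-184050 + Q) = (64432 - 236185)*(-184050 - 332797/166398) = -171753*(-30625884697/166398) = 1753362524787947/55466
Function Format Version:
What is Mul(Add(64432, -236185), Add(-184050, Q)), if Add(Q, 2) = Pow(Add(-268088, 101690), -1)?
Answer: Rational(1753362524787947, 55466) ≈ 3.1611e+10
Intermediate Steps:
Q = Rational(-332797, 166398) (Q = Add(-2, Pow(Add(-268088, 101690), -1)) = Add(-2, Pow(-166398, -1)) = Add(-2, Rational(-1, 166398)) = Rational(-332797, 166398) ≈ -2.0000)
Mul(Add(64432, -236185), Add(-184050, Q)) = Mul(Add(64432, -236185), Add(-184050, Rational(-332797, 166398))) = Mul(-171753, Rational(-30625884697, 166398)) = Rational(1753362524787947, 55466)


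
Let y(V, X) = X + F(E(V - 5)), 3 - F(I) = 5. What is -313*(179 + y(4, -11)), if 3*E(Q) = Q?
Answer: -51958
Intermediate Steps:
E(Q) = Q/3
F(I) = -2 (F(I) = 3 - 1*5 = 3 - 5 = -2)
y(V, X) = -2 + X (y(V, X) = X - 2 = -2 + X)
-313*(179 + y(4, -11)) = -313*(179 + (-2 - 11)) = -313*(179 - 13) = -313*166 = -51958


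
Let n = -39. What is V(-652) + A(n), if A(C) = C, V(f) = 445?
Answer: 406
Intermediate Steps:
V(-652) + A(n) = 445 - 39 = 406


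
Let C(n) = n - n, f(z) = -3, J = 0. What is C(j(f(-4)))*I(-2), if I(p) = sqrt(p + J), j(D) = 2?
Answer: 0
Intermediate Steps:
C(n) = 0
I(p) = sqrt(p) (I(p) = sqrt(p + 0) = sqrt(p))
C(j(f(-4)))*I(-2) = 0*sqrt(-2) = 0*(I*sqrt(2)) = 0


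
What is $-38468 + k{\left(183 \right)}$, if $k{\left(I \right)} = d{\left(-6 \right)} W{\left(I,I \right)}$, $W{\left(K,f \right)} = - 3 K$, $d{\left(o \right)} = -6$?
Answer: $-35174$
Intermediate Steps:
$k{\left(I \right)} = 18 I$ ($k{\left(I \right)} = - 6 \left(- 3 I\right) = 18 I$)
$-38468 + k{\left(183 \right)} = -38468 + 18 \cdot 183 = -38468 + 3294 = -35174$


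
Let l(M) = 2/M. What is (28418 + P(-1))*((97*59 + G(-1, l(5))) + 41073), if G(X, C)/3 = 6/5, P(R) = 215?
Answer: 6700064734/5 ≈ 1.3400e+9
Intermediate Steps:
G(X, C) = 18/5 (G(X, C) = 3*(6/5) = 18/5)
(28418 + P(-1))*((97*59 + G(-1, l(5))) + 41073) = (28418 + 215)*((97*59 + 18/5) + 41073) = 28633*((5723 + 18/5) + 41073) = 28633*(28633/5 + 41073) = 28633*(233998/5) = 6700064734/5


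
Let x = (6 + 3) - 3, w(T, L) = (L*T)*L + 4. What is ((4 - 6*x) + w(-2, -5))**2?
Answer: 6084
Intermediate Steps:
w(T, L) = 4 + T*L**2 (w(T, L) = T*L**2 + 4 = 4 + T*L**2)
x = 6 (x = 9 - 3 = 6)
((4 - 6*x) + w(-2, -5))**2 = ((4 - 6*6) + (4 - 2*(-5)**2))**2 = ((4 - 36) + (4 - 2*25))**2 = (-32 + (4 - 50))**2 = (-32 - 46)**2 = (-78)**2 = 6084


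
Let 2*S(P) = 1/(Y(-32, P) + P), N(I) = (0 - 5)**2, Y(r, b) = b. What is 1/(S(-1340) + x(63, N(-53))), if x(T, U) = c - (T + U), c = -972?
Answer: -5360/5681601 ≈ -0.00094340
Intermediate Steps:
N(I) = 25 (N(I) = (-5)**2 = 25)
S(P) = 1/(4*P) (S(P) = 1/(2*(P + P)) = 1/(2*((2*P))) = (1/(2*P))/2 = 1/(4*P))
x(T, U) = -972 - T - U (x(T, U) = -972 - (T + U) = -972 + (-T - U) = -972 - T - U)
1/(S(-1340) + x(63, N(-53))) = 1/((1/4)/(-1340) + (-972 - 1*63 - 1*25)) = 1/((1/4)*(-1/1340) + (-972 - 63 - 25)) = 1/(-1/5360 - 1060) = 1/(-5681601/5360) = -5360/5681601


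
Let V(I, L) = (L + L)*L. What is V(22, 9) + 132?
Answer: 294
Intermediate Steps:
V(I, L) = 2*L² (V(I, L) = (2*L)*L = 2*L²)
V(22, 9) + 132 = 2*9² + 132 = 2*81 + 132 = 162 + 132 = 294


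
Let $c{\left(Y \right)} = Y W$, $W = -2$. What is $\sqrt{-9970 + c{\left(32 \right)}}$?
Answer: $i \sqrt{10034} \approx 100.17 i$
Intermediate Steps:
$c{\left(Y \right)} = - 2 Y$ ($c{\left(Y \right)} = Y \left(-2\right) = - 2 Y$)
$\sqrt{-9970 + c{\left(32 \right)}} = \sqrt{-9970 - 64} = \sqrt{-10034} = i \sqrt{10034}$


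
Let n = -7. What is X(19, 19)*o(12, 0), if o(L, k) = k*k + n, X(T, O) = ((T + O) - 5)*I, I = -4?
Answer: 924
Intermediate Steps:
X(T, O) = 20 - 4*O - 4*T (X(T, O) = ((T + O) - 5)*(-4) = ((O + T) - 5)*(-4) = (-5 + O + T)*(-4) = 20 - 4*O - 4*T)
o(L, k) = -7 + k**2 (o(L, k) = k*k - 7 = k**2 - 7 = -7 + k**2)
X(19, 19)*o(12, 0) = (20 - 4*19 - 4*19)*(-7 + 0**2) = (20 - 76 - 76)*(-7 + 0) = -132*(-7) = 924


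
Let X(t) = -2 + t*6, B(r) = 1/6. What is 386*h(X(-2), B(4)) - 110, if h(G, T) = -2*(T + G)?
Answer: 31708/3 ≈ 10569.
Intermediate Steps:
B(r) = 1/6
X(t) = -2 + 6*t
h(G, T) = -2*G - 2*T (h(G, T) = -2*(G + T) = -2*G - 2*T)
386*h(X(-2), B(4)) - 110 = 386*(-2*(-2 + 6*(-2)) - 2*1/6) - 110 = 386*(-2*(-2 - 12) - 1/3) - 110 = 386*(-2*(-14) - 1/3) - 110 = 386*(28 - 1/3) - 110 = 386*(83/3) - 110 = 32038/3 - 110 = 31708/3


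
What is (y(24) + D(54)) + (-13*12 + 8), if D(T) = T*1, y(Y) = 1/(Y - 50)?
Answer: -2445/26 ≈ -94.038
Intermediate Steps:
y(Y) = 1/(-50 + Y)
D(T) = T
(y(24) + D(54)) + (-13*12 + 8) = (1/(-50 + 24) + 54) + (-13*12 + 8) = (1/(-26) + 54) + (-156 + 8) = (-1/26 + 54) - 148 = 1403/26 - 148 = -2445/26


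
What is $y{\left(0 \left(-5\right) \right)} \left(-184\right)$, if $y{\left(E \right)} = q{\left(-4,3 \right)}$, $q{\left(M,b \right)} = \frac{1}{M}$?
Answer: $46$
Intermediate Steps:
$y{\left(E \right)} = - \frac{1}{4}$ ($y{\left(E \right)} = \frac{1}{-4} = - \frac{1}{4}$)
$y{\left(0 \left(-5\right) \right)} \left(-184\right) = \left(- \frac{1}{4}\right) \left(-184\right) = 46$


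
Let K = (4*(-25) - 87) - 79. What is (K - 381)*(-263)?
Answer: 170161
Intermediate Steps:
K = -266 (K = (-100 - 87) - 79 = -187 - 79 = -266)
(K - 381)*(-263) = (-266 - 381)*(-263) = -647*(-263) = 170161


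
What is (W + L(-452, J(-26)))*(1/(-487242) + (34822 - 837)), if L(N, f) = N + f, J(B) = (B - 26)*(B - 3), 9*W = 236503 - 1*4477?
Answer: 666579299199095/730863 ≈ 9.1204e+8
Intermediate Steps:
W = 77342/3 (W = (236503 - 1*4477)/9 = (236503 - 4477)/9 = (1/9)*232026 = 77342/3 ≈ 25781.)
J(B) = (-26 + B)*(-3 + B)
(W + L(-452, J(-26)))*(1/(-487242) + (34822 - 837)) = (77342/3 + (-452 + (78 + (-26)**2 - 29*(-26))))*(1/(-487242) + (34822 - 837)) = (77342/3 + (-452 + (78 + 676 + 754)))*(-1/487242 + 33985) = (77342/3 + (-452 + 1508))*(16558919369/487242) = (77342/3 + 1056)*(16558919369/487242) = (80510/3)*(16558919369/487242) = 666579299199095/730863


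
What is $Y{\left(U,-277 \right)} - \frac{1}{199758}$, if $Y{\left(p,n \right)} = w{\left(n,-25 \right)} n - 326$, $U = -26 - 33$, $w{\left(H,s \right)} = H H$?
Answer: $- \frac{4245708269323}{199758} \approx -2.1254 \cdot 10^{7}$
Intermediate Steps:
$w{\left(H,s \right)} = H^{2}$
$U = -59$ ($U = -26 - 33 = -59$)
$Y{\left(p,n \right)} = -326 + n^{3}$ ($Y{\left(p,n \right)} = n^{2} n - 326 = n^{3} - 326 = -326 + n^{3}$)
$Y{\left(U,-277 \right)} - \frac{1}{199758} = \left(-326 + \left(-277\right)^{3}\right) - \frac{1}{199758} = \left(-326 - 21253933\right) - \frac{1}{199758} = -21254259 - \frac{1}{199758} = - \frac{4245708269323}{199758}$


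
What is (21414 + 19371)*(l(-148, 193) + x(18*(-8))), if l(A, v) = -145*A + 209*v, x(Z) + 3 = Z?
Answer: 2514395250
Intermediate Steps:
x(Z) = -3 + Z
(21414 + 19371)*(l(-148, 193) + x(18*(-8))) = (21414 + 19371)*((-145*(-148) + 209*193) + (-3 + 18*(-8))) = 40785*((21460 + 40337) + (-3 - 144)) = 40785*(61797 - 147) = 40785*61650 = 2514395250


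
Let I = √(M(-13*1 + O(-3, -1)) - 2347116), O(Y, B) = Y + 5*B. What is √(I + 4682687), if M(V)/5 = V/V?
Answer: √(4682687 + I*√2347111) ≈ 2164.0 + 0.35*I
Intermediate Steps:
M(V) = 5 (M(V) = 5*(V/V) = 5*1 = 5)
I = I*√2347111 (I = √(5 - 2347116) = √(-2347111) = I*√2347111 ≈ 1532.0*I)
√(I + 4682687) = √(I*√2347111 + 4682687) = √(4682687 + I*√2347111)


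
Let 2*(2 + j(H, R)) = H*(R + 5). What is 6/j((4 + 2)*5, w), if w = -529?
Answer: -3/3931 ≈ -0.00076316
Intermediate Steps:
j(H, R) = -2 + H*(5 + R)/2 (j(H, R) = -2 + (H*(R + 5))/2 = -2 + (H*(5 + R))/2 = -2 + H*(5 + R)/2)
6/j((4 + 2)*5, w) = 6/(-2 + 5*((4 + 2)*5)/2 + (½)*((4 + 2)*5)*(-529)) = 6/(-2 + 5*(6*5)/2 + (½)*(6*5)*(-529)) = 6/(-2 + (5/2)*30 + (½)*30*(-529)) = 6/(-2 + 75 - 7935) = 6/(-7862) = 6*(-1/7862) = -3/3931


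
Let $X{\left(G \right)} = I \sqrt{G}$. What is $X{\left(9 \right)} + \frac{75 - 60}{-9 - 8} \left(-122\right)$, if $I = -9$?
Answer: $\frac{1371}{17} \approx 80.647$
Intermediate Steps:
$X{\left(G \right)} = - 9 \sqrt{G}$
$X{\left(9 \right)} + \frac{75 - 60}{-9 - 8} \left(-122\right) = - 9 \sqrt{9} + \frac{75 - 60}{-9 - 8} \left(-122\right) = \left(-9\right) 3 + \frac{15}{-17} \left(-122\right) = -27 + 15 \left(- \frac{1}{17}\right) \left(-122\right) = -27 - - \frac{1830}{17} = -27 + \frac{1830}{17} = \frac{1371}{17}$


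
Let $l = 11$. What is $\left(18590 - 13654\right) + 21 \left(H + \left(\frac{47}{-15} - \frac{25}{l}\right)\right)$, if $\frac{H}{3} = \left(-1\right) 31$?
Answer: $\frac{157821}{55} \approx 2869.5$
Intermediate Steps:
$H = -93$ ($H = 3 \left(\left(-1\right) 31\right) = 3 \left(-31\right) = -93$)
$\left(18590 - 13654\right) + 21 \left(H + \left(\frac{47}{-15} - \frac{25}{l}\right)\right) = \left(18590 - 13654\right) + 21 \left(-93 + \left(\frac{47}{-15} - \frac{25}{11}\right)\right) = 4936 + 21 \left(-93 + \left(47 \left(- \frac{1}{15}\right) - \frac{25}{11}\right)\right) = 4936 + 21 \left(-93 - \frac{892}{165}\right) = 4936 + 21 \left(- \frac{16237}{165}\right) = 4936 - \frac{113659}{55} = \frac{157821}{55}$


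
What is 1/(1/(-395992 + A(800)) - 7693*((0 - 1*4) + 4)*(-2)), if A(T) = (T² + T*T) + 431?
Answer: 884439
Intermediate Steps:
A(T) = 431 + 2*T² (A(T) = (T² + T²) + 431 = 2*T² + 431 = 431 + 2*T²)
1/(1/(-395992 + A(800)) - 7693*((0 - 1*4) + 4)*(-2)) = 1/(1/(-395992 + (431 + 2*800²)) - 7693*((0 - 1*4) + 4)*(-2)) = 1/(1/(-395992 + (431 + 2*640000)) - 7693*((0 - 4) + 4)*(-2)) = 1/(1/(-395992 + (431 + 1280000)) - 7693*(-4 + 4)*(-2)) = 1/(1/(-395992 + 1280431) - 0*(-2)) = 1/(1/884439 - 7693*0) = 1/(1/884439 + 0) = 1/(1/884439) = 884439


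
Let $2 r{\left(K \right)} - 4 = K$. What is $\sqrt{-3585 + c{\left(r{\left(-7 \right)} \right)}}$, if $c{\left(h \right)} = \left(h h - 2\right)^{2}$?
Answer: $\frac{i \sqrt{57359}}{4} \approx 59.874 i$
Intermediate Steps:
$r{\left(K \right)} = 2 + \frac{K}{2}$
$c{\left(h \right)} = \left(-2 + h^{2}\right)^{2}$ ($c{\left(h \right)} = \left(h^{2} - 2\right)^{2} = \left(-2 + h^{2}\right)^{2}$)
$\sqrt{-3585 + c{\left(r{\left(-7 \right)} \right)}} = \sqrt{-3585 + \left(-2 + \left(2 + \frac{1}{2} \left(-7\right)\right)^{2}\right)^{2}} = \sqrt{-3585 + \left(-2 + \left(2 - \frac{7}{2}\right)^{2}\right)^{2}} = \sqrt{-3585 + \left(-2 + \left(- \frac{3}{2}\right)^{2}\right)^{2}} = \sqrt{-3585 + \left(-2 + \frac{9}{4}\right)^{2}} = \sqrt{-3585 + \left(\frac{1}{4}\right)^{2}} = \sqrt{-3585 + \frac{1}{16}} = \sqrt{- \frac{57359}{16}} = \frac{i \sqrt{57359}}{4}$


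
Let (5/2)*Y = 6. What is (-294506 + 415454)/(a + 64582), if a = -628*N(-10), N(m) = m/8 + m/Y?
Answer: 362844/203951 ≈ 1.7791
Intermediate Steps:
Y = 12/5 (Y = (2/5)*6 = 12/5 ≈ 2.4000)
N(m) = 13*m/24 (N(m) = m/8 + m/(12/5) = m*(1/8) + m*(5/12) = m/8 + 5*m/12 = 13*m/24)
a = 10205/3 (a = -2041*(-10)/6 = -628*(-65/12) = 10205/3 ≈ 3401.7)
(-294506 + 415454)/(a + 64582) = (-294506 + 415454)/(10205/3 + 64582) = 120948/(203951/3) = 120948*(3/203951) = 362844/203951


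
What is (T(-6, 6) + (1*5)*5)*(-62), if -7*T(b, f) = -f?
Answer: -11222/7 ≈ -1603.1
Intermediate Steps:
T(b, f) = f/7 (T(b, f) = -(-1)*f/7 = f/7)
(T(-6, 6) + (1*5)*5)*(-62) = ((1/7)*6 + (1*5)*5)*(-62) = (6/7 + 5*5)*(-62) = (6/7 + 25)*(-62) = (181/7)*(-62) = -11222/7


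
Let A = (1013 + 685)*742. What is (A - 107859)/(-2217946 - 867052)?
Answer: -1152057/3084998 ≈ -0.37344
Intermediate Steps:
A = 1259916 (A = 1698*742 = 1259916)
(A - 107859)/(-2217946 - 867052) = (1259916 - 107859)/(-2217946 - 867052) = 1152057/(-3084998) = 1152057*(-1/3084998) = -1152057/3084998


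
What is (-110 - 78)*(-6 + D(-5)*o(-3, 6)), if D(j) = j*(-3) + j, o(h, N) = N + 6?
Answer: -21432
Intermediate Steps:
o(h, N) = 6 + N
D(j) = -2*j (D(j) = -3*j + j = -2*j)
(-110 - 78)*(-6 + D(-5)*o(-3, 6)) = (-110 - 78)*(-6 + (-2*(-5))*(6 + 6)) = -188*(-6 + 10*12) = -188*(-6 + 120) = -188*114 = -21432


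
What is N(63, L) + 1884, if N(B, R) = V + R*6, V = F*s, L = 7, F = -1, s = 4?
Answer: 1922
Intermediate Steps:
V = -4 (V = -1*4 = -4)
N(B, R) = -4 + 6*R (N(B, R) = -4 + R*6 = -4 + 6*R)
N(63, L) + 1884 = (-4 + 6*7) + 1884 = (-4 + 42) + 1884 = 38 + 1884 = 1922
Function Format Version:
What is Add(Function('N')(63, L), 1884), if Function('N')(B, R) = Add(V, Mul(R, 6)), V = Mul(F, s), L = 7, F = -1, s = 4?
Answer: 1922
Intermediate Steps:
V = -4 (V = Mul(-1, 4) = -4)
Function('N')(B, R) = Add(-4, Mul(6, R)) (Function('N')(B, R) = Add(-4, Mul(R, 6)) = Add(-4, Mul(6, R)))
Add(Function('N')(63, L), 1884) = Add(Add(-4, Mul(6, 7)), 1884) = Add(Add(-4, 42), 1884) = Add(38, 1884) = 1922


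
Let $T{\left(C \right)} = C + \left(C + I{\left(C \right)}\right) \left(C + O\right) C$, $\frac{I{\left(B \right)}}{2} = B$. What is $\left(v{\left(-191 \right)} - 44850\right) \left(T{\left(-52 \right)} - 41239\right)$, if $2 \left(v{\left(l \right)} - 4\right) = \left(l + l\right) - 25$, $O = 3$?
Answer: $\frac{39533549121}{2} \approx 1.9767 \cdot 10^{10}$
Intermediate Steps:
$I{\left(B \right)} = 2 B$
$T{\left(C \right)} = C + 3 C^{2} \left(3 + C\right)$ ($T{\left(C \right)} = C + \left(C + 2 C\right) \left(C + 3\right) C = C + 3 C \left(3 + C\right) C = C + 3 C^{2} \left(3 + C\right)$)
$v{\left(l \right)} = - \frac{17}{2} + l$ ($v{\left(l \right)} = 4 + \frac{\left(l + l\right) - 25}{2} = 4 + \frac{2 l - 25}{2} = 4 + \frac{-25 + 2 l}{2} = 4 + \left(- \frac{25}{2} + l\right) = - \frac{17}{2} + l$)
$\left(v{\left(-191 \right)} - 44850\right) \left(T{\left(-52 \right)} - 41239\right) = \left(\left(- \frac{17}{2} - 191\right) - 44850\right) \left(- 52 \left(1 + 3 \left(-52\right)^{2} + 9 \left(-52\right)\right) - 41239\right) = \left(- \frac{399}{2} - 44850\right) \left(- 52 \left(1 + 3 \cdot 2704 - 468\right) - 41239\right) = - \frac{90099 \left(- 52 \left(1 + 8112 - 468\right) - 41239\right)}{2} = - \frac{90099 \left(\left(-52\right) 7645 - 41239\right)}{2} = - \frac{90099 \left(-397540 - 41239\right)}{2} = \left(- \frac{90099}{2}\right) \left(-438779\right) = \frac{39533549121}{2}$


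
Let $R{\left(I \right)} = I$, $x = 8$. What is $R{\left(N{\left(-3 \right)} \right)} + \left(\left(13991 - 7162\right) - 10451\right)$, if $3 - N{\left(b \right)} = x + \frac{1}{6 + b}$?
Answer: $- \frac{10882}{3} \approx -3627.3$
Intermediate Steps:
$N{\left(b \right)} = -5 - \frac{1}{6 + b}$ ($N{\left(b \right)} = 3 - \left(8 + \frac{1}{6 + b}\right) = -5 - \frac{1}{6 + b}$)
$R{\left(N{\left(-3 \right)} \right)} + \left(\left(13991 - 7162\right) - 10451\right) = \frac{-31 - -15}{6 - 3} + \left(\left(13991 - 7162\right) - 10451\right) = \frac{-31 + 15}{3} + \left(6829 - 10451\right) = \frac{1}{3} \left(-16\right) - 3622 = - \frac{16}{3} - 3622 = - \frac{10882}{3}$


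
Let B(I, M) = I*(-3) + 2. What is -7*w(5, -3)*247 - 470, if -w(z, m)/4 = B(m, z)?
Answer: 75606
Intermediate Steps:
B(I, M) = 2 - 3*I (B(I, M) = -3*I + 2 = 2 - 3*I)
w(z, m) = -8 + 12*m (w(z, m) = -4*(2 - 3*m) = -8 + 12*m)
-7*w(5, -3)*247 - 470 = -7*(-8 + 12*(-3))*247 - 470 = -7*(-8 - 36)*247 - 470 = -7*(-44)*247 - 470 = 308*247 - 470 = 76076 - 470 = 75606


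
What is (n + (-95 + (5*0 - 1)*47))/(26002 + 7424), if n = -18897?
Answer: -19039/33426 ≈ -0.56959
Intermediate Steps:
(n + (-95 + (5*0 - 1)*47))/(26002 + 7424) = (-18897 + (-95 + (5*0 - 1)*47))/(26002 + 7424) = (-18897 + (-95 + (0 - 1)*47))/33426 = (-18897 + (-95 - 1*47))*(1/33426) = (-18897 + (-95 - 47))*(1/33426) = (-18897 - 142)*(1/33426) = -19039*1/33426 = -19039/33426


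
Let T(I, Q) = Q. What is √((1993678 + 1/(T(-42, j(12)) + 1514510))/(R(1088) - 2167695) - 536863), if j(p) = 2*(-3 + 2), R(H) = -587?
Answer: I*√1447367774527034850132679719342/1641940217628 ≈ 732.71*I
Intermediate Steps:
j(p) = -2 (j(p) = 2*(-1) = -2)
√((1993678 + 1/(T(-42, j(12)) + 1514510))/(R(1088) - 2167695) - 536863) = √((1993678 + 1/(-2 + 1514510))/(-587 - 2167695) - 536863) = √((1993678 + 1/1514508)/(-2168282) - 536863) = √((1993678 + 1/1514508)*(-1/2168282) - 536863) = √((3019441280425/1514508)*(-1/2168282) - 536863) = √(-3019441280425/3283880435256 - 536863) = √(-1762996921554122353/3283880435256) = I*√1447367774527034850132679719342/1641940217628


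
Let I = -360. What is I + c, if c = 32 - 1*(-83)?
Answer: -245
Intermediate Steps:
c = 115 (c = 32 + 83 = 115)
I + c = -360 + 115 = -245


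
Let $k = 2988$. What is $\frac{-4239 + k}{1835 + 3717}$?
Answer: $- \frac{1251}{5552} \approx -0.22532$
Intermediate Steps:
$\frac{-4239 + k}{1835 + 3717} = \frac{-4239 + 2988}{1835 + 3717} = - \frac{1251}{5552}$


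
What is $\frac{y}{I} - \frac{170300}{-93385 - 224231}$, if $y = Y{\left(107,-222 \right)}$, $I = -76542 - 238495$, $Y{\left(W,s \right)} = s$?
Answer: $\frac{1033102151}{1924245996} \approx 0.53689$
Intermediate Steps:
$I = -315037$
$y = -222$
$\frac{y}{I} - \frac{170300}{-93385 - 224231} = - \frac{222}{-315037} - \frac{170300}{-93385 - 224231} = \left(-222\right) \left(- \frac{1}{315037}\right) - \frac{170300}{-93385 - 224231} = \frac{222}{315037} - \frac{170300}{-317616} = \frac{222}{315037} - - \frac{3275}{6108} = \frac{222}{315037} + \frac{3275}{6108} = \frac{1033102151}{1924245996}$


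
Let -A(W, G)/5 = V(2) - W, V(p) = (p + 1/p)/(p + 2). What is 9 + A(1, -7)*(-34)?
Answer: -219/4 ≈ -54.750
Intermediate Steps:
V(p) = (p + 1/p)/(2 + p)
A(W, G) = -25/8 + 5*W (A(W, G) = -5*((1 + 2**2)/(2*(2 + 2)) - W) = -5*((1/2)*(1 + 4)/4 - W) = -5*((1/2)*(1/4)*5 - W) = -5*(5/8 - W) = -25/8 + 5*W)
9 + A(1, -7)*(-34) = 9 + (-25/8 + 5*1)*(-34) = 9 + (-25/8 + 5)*(-34) = 9 + (15/8)*(-34) = 9 - 255/4 = -219/4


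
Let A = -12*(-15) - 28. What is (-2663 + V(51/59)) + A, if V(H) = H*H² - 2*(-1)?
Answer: -515163260/205379 ≈ -2508.4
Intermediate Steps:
A = 152 (A = 180 - 28 = 152)
V(H) = 2 + H³ (V(H) = H³ + 2 = 2 + H³)
(-2663 + V(51/59)) + A = (-2663 + (2 + (51/59)³)) + 152 = (-2663 + (2 + 132651/205379)) + 152 = (-2663 + 543409/205379) + 152 = -546380868/205379 + 152 = -515163260/205379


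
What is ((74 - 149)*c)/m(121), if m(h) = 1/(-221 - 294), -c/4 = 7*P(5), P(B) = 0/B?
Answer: 0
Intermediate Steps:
P(B) = 0
c = 0 (c = -28*0 = -4*0 = 0)
m(h) = -1/515 (m(h) = 1/(-515) = -1/515)
((74 - 149)*c)/m(121) = ((74 - 149)*0)/(-1/515) = -75*0*(-515) = 0*(-515) = 0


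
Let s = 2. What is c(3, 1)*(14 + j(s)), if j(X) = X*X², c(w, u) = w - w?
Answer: 0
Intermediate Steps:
c(w, u) = 0
j(X) = X³
c(3, 1)*(14 + j(s)) = 0*(14 + 2³) = 0*(14 + 8) = 0*22 = 0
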